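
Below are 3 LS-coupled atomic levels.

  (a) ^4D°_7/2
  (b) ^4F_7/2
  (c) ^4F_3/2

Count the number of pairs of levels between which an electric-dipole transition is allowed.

(a)–(b): allowed.
(a)–(c): forbidden (ΔJ).
(b)–(c): forbidden (parity, ΔJ).
Allowed pairs: 1 of 3.

1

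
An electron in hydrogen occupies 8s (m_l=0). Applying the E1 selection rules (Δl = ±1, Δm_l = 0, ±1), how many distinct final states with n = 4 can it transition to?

3

E1 requires Δl = ±1, so l_f ∈ {-1, 1}; with 0 ≤ l_f ≤ n_f−1 = 3, the allowed l_f values are {1}.
For l_f = 1: m_f ∈ {m_i−1, m_i, m_i+1} ∩ [−1, 1] = {-1, 0, 1} → 3 states.
Total: 3.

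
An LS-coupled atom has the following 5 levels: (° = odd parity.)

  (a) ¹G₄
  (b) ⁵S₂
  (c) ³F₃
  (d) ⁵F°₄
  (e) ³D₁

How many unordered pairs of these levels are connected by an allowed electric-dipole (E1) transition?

(a)–(b): forbidden (parity, ΔS, ΔL, ΔJ).
(a)–(c): forbidden (parity, ΔS).
(a)–(d): forbidden (ΔS).
(a)–(e): forbidden (parity, ΔS, ΔL, ΔJ).
(b)–(c): forbidden (parity, ΔS, ΔL).
(b)–(d): forbidden (ΔL, ΔJ).
(b)–(e): forbidden (parity, ΔS, ΔL).
(c)–(d): forbidden (ΔS).
(c)–(e): forbidden (parity, ΔJ).
(d)–(e): forbidden (ΔS, ΔJ).
Allowed pairs: 0 of 10.

0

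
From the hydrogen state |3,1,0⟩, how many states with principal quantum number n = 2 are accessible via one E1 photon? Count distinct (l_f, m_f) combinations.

1

E1 requires Δl = ±1, so l_f ∈ {0, 2}; with 0 ≤ l_f ≤ n_f−1 = 1, the allowed l_f values are {0}.
For l_f = 0: m_f ∈ {m_i−1, m_i, m_i+1} ∩ [−0, 0] = {0} → 1 state.
Total: 1.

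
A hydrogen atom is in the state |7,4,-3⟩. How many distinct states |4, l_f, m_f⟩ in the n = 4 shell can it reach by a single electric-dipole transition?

E1 requires Δl = ±1, so l_f ∈ {3, 5}; with 0 ≤ l_f ≤ n_f−1 = 3, the allowed l_f values are {3}.
For l_f = 3: m_f ∈ {m_i−1, m_i, m_i+1} ∩ [−3, 3] = {-3, -2} → 2 states.
Total: 2.

2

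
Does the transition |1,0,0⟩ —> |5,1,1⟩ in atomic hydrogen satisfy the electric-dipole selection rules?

allowed

Initial l = 0, final l = 1, so Δl = +1. E1 requires Δl = ±1: satisfied.
m_l: 0 → 1 (Δm_l = +1). |Δm_l| ≤ 1 satisfied.
All E1 selection rules are satisfied.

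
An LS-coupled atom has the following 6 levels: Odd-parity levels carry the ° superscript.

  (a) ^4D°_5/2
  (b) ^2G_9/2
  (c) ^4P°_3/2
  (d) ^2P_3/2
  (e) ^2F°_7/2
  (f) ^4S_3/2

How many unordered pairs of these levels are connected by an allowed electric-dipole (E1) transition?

(a)–(b): forbidden (ΔS, ΔL, ΔJ).
(a)–(c): forbidden (parity).
(a)–(d): forbidden (ΔS).
(a)–(e): forbidden (parity, ΔS).
(a)–(f): forbidden (ΔL).
(b)–(c): forbidden (ΔS, ΔL, ΔJ).
(b)–(d): forbidden (parity, ΔL, ΔJ).
(b)–(e): allowed.
(b)–(f): forbidden (parity, ΔS, ΔL, ΔJ).
(c)–(d): forbidden (ΔS).
(c)–(e): forbidden (parity, ΔS, ΔL, ΔJ).
(c)–(f): allowed.
(d)–(e): forbidden (ΔL, ΔJ).
(d)–(f): forbidden (parity, ΔS).
(e)–(f): forbidden (ΔS, ΔL, ΔJ).
Allowed pairs: 2 of 15.

2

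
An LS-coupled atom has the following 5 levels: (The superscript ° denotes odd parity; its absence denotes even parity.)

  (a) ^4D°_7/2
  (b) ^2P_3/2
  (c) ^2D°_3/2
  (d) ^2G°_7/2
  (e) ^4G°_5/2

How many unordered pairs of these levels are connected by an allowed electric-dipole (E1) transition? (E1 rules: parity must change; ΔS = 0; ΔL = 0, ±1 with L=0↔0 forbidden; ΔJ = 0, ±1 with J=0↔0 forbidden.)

1

(a)–(b): forbidden (ΔS, ΔJ).
(a)–(c): forbidden (parity, ΔS, ΔJ).
(a)–(d): forbidden (parity, ΔS, ΔL).
(a)–(e): forbidden (parity, ΔL).
(b)–(c): allowed.
(b)–(d): forbidden (ΔL, ΔJ).
(b)–(e): forbidden (ΔS, ΔL).
(c)–(d): forbidden (parity, ΔL, ΔJ).
(c)–(e): forbidden (parity, ΔS, ΔL).
(d)–(e): forbidden (parity, ΔS).
Allowed pairs: 1 of 10.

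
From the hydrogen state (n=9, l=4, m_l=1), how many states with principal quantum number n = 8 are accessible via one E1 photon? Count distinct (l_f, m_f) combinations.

E1 requires Δl = ±1, so l_f ∈ {3, 5}; with 0 ≤ l_f ≤ n_f−1 = 7, the allowed l_f values are {3, 5}.
For l_f = 3: m_f ∈ {m_i−1, m_i, m_i+1} ∩ [−3, 3] = {0, 1, 2} → 3 states.
For l_f = 5: m_f ∈ {m_i−1, m_i, m_i+1} ∩ [−5, 5] = {0, 1, 2} → 3 states.
Total: 6.

6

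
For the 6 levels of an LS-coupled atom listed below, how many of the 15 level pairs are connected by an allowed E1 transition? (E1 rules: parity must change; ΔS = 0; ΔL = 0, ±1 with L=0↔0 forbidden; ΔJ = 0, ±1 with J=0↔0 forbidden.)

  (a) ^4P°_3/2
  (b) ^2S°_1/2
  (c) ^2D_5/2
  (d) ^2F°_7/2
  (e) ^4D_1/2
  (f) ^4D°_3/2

(a)–(b): forbidden (parity, ΔS).
(a)–(c): forbidden (ΔS).
(a)–(d): forbidden (parity, ΔS, ΔL, ΔJ).
(a)–(e): allowed.
(a)–(f): forbidden (parity).
(b)–(c): forbidden (ΔL, ΔJ).
(b)–(d): forbidden (parity, ΔL, ΔJ).
(b)–(e): forbidden (ΔS, ΔL).
(b)–(f): forbidden (parity, ΔS, ΔL).
(c)–(d): allowed.
(c)–(e): forbidden (parity, ΔS, ΔJ).
(c)–(f): forbidden (ΔS).
(d)–(e): forbidden (ΔS, ΔJ).
(d)–(f): forbidden (parity, ΔS, ΔJ).
(e)–(f): allowed.
Allowed pairs: 3 of 15.

3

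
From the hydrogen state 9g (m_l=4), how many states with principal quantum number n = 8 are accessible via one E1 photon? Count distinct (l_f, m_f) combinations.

E1 requires Δl = ±1, so l_f ∈ {3, 5}; with 0 ≤ l_f ≤ n_f−1 = 7, the allowed l_f values are {3, 5}.
For l_f = 3: m_f ∈ {m_i−1, m_i, m_i+1} ∩ [−3, 3] = {3} → 1 state.
For l_f = 5: m_f ∈ {m_i−1, m_i, m_i+1} ∩ [−5, 5] = {3, 4, 5} → 3 states.
Total: 4.

4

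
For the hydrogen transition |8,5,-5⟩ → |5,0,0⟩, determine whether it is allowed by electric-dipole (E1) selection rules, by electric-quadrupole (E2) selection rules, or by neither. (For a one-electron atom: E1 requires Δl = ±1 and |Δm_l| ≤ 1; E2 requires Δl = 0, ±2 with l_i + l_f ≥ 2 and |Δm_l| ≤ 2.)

Δl = 0 − 5 = -5; l_i + l_f = 5.
Δm_l = +5.
E1 (Δl = ±1, |Δm_l| ≤ 1): not satisfied.
E2 (Δl = 0,±2, l_i+l_f ≥ 2, |Δm_l| ≤ 2): not satisfied.

neither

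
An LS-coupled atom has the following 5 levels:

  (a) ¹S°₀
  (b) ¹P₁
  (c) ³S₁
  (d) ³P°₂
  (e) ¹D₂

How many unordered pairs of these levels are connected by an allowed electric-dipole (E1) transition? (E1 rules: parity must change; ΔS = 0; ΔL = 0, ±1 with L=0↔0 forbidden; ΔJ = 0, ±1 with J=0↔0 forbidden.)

2

(a)–(b): allowed.
(a)–(c): forbidden (ΔS, ΔL).
(a)–(d): forbidden (parity, ΔS, ΔJ).
(a)–(e): forbidden (ΔL, ΔJ).
(b)–(c): forbidden (parity, ΔS).
(b)–(d): forbidden (ΔS).
(b)–(e): forbidden (parity).
(c)–(d): allowed.
(c)–(e): forbidden (parity, ΔS, ΔL).
(d)–(e): forbidden (ΔS).
Allowed pairs: 2 of 10.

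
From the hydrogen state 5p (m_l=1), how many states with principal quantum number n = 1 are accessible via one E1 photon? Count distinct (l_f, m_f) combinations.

1

E1 requires Δl = ±1, so l_f ∈ {0, 2}; with 0 ≤ l_f ≤ n_f−1 = 0, the allowed l_f values are {0}.
For l_f = 0: m_f ∈ {m_i−1, m_i, m_i+1} ∩ [−0, 0] = {0} → 1 state.
Total: 1.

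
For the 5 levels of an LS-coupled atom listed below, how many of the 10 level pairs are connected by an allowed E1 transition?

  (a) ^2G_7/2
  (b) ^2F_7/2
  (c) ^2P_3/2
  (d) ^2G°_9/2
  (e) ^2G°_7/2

4

(a)–(b): forbidden (parity).
(a)–(c): forbidden (parity, ΔL, ΔJ).
(a)–(d): allowed.
(a)–(e): allowed.
(b)–(c): forbidden (parity, ΔL, ΔJ).
(b)–(d): allowed.
(b)–(e): allowed.
(c)–(d): forbidden (ΔL, ΔJ).
(c)–(e): forbidden (ΔL, ΔJ).
(d)–(e): forbidden (parity).
Allowed pairs: 4 of 10.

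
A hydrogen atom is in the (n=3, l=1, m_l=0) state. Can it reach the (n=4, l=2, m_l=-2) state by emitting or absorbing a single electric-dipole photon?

forbidden

Initial l = 1, final l = 2, so Δl = +1. E1 requires Δl = ±1: ✓.
Δm_l = -2 − (0) = -2. E1 requires Δm_l = 0, ±1: ✗.
The transition is electric-dipole forbidden.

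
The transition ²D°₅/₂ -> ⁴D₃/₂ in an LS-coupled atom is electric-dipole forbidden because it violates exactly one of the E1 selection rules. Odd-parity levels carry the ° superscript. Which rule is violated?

ΔL = 0, ±1 (not L=0↔0): L: 2 → 2, ΔL = +0 — ✓.
Parity must change: odd → even — ✓.
ΔJ = 0, ±1 (not J=0↔0): J: 5/2 → 3/2, ΔJ = -1 — ✓.
ΔS = 0: S: 1/2 → 3/2 — ✗.

the ΔS = 0 rule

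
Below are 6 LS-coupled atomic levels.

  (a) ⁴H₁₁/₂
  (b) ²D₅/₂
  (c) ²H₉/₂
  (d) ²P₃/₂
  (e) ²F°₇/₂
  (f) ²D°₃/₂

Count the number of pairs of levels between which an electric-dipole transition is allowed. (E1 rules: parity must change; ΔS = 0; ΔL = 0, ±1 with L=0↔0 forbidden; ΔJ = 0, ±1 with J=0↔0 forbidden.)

3

(a)–(b): forbidden (parity, ΔS, ΔL, ΔJ).
(a)–(c): forbidden (parity, ΔS).
(a)–(d): forbidden (parity, ΔS, ΔL, ΔJ).
(a)–(e): forbidden (ΔS, ΔL, ΔJ).
(a)–(f): forbidden (ΔS, ΔL, ΔJ).
(b)–(c): forbidden (parity, ΔL, ΔJ).
(b)–(d): forbidden (parity).
(b)–(e): allowed.
(b)–(f): allowed.
(c)–(d): forbidden (parity, ΔL, ΔJ).
(c)–(e): forbidden (ΔL).
(c)–(f): forbidden (ΔL, ΔJ).
(d)–(e): forbidden (ΔL, ΔJ).
(d)–(f): allowed.
(e)–(f): forbidden (parity, ΔJ).
Allowed pairs: 3 of 15.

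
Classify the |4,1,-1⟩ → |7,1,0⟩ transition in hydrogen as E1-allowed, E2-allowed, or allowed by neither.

Δl = 1 − 1 = +0; l_i + l_f = 2.
Δm_l = +1.
E1 (Δl = ±1, |Δm_l| ≤ 1): not satisfied.
E2 (Δl = 0,±2, l_i+l_f ≥ 2, |Δm_l| ≤ 2): satisfied.

E2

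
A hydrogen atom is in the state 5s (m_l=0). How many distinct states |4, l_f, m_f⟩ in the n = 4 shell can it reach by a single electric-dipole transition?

3

E1 requires Δl = ±1, so l_f ∈ {-1, 1}; with 0 ≤ l_f ≤ n_f−1 = 3, the allowed l_f values are {1}.
For l_f = 1: m_f ∈ {m_i−1, m_i, m_i+1} ∩ [−1, 1] = {-1, 0, 1} → 3 states.
Total: 3.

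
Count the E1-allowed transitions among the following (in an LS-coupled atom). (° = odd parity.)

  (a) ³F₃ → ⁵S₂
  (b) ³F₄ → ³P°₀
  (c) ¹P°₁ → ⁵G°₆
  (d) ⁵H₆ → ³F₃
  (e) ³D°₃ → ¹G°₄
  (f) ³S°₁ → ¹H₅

0

(a) forbidden (parity, ΔS, ΔL fail)
(b) forbidden (ΔL, ΔJ fail)
(c) forbidden (parity, ΔS, ΔL, ΔJ fail)
(d) forbidden (parity, ΔS, ΔL, ΔJ fail)
(e) forbidden (parity, ΔS, ΔL fail)
(f) forbidden (ΔS, ΔL, ΔJ fail)
Total allowed: 0 of 6.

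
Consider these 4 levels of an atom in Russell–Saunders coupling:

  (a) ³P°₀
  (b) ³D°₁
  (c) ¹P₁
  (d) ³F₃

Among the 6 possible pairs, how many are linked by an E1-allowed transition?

(a)–(b): forbidden (parity).
(a)–(c): forbidden (ΔS).
(a)–(d): forbidden (ΔL, ΔJ).
(b)–(c): forbidden (ΔS).
(b)–(d): forbidden (ΔJ).
(c)–(d): forbidden (parity, ΔS, ΔL, ΔJ).
Allowed pairs: 0 of 6.

0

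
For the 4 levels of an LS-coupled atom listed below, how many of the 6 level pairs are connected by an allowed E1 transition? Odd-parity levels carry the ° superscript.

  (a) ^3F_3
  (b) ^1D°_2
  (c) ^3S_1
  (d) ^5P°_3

0

(a)–(b): forbidden (ΔS).
(a)–(c): forbidden (parity, ΔL, ΔJ).
(a)–(d): forbidden (ΔS, ΔL).
(b)–(c): forbidden (ΔS, ΔL).
(b)–(d): forbidden (parity, ΔS).
(c)–(d): forbidden (ΔS, ΔJ).
Allowed pairs: 0 of 6.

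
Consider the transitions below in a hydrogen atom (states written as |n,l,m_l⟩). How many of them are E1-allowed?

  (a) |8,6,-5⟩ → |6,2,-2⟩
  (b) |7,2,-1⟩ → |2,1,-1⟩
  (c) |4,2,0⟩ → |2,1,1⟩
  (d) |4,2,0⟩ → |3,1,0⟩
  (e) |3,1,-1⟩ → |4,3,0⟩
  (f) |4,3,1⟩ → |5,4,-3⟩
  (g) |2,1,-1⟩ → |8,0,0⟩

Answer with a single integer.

4

(a) forbidden — Δl = -4 (E1 requires Δl = ±1); Δm_l = +3 (E1 requires Δm_l = 0, ±1)
(b) allowed
(c) allowed
(d) allowed
(e) forbidden — Δl = +2 (E1 requires Δl = ±1)
(f) forbidden — Δm_l = -4 (E1 requires Δm_l = 0, ±1)
(g) allowed
Total allowed: 4 of 7.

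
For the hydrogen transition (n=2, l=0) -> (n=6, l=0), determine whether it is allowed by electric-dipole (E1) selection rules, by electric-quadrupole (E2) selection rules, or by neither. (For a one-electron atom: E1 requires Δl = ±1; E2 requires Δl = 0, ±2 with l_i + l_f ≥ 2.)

neither

Δl = 0 − 0 = +0; l_i + l_f = 0.
E1 (Δl = ±1): not satisfied.
E2 (Δl = 0,±2, l_i+l_f ≥ 2): not satisfied.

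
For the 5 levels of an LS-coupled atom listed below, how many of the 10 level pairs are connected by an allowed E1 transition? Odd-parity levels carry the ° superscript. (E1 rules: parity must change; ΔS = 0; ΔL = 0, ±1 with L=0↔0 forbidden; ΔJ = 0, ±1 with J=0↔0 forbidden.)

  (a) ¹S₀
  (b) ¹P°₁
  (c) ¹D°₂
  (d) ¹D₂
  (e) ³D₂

3

(a)–(b): allowed.
(a)–(c): forbidden (ΔL, ΔJ).
(a)–(d): forbidden (parity, ΔL, ΔJ).
(a)–(e): forbidden (parity, ΔS, ΔL, ΔJ).
(b)–(c): forbidden (parity).
(b)–(d): allowed.
(b)–(e): forbidden (ΔS).
(c)–(d): allowed.
(c)–(e): forbidden (ΔS).
(d)–(e): forbidden (parity, ΔS).
Allowed pairs: 3 of 10.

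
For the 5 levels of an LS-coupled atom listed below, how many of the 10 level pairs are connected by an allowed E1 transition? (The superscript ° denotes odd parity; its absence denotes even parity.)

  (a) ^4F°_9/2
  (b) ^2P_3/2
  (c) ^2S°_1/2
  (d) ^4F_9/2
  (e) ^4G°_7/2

(a)–(b): forbidden (ΔS, ΔL, ΔJ).
(a)–(c): forbidden (parity, ΔS, ΔL, ΔJ).
(a)–(d): allowed.
(a)–(e): forbidden (parity).
(b)–(c): allowed.
(b)–(d): forbidden (parity, ΔS, ΔL, ΔJ).
(b)–(e): forbidden (ΔS, ΔL, ΔJ).
(c)–(d): forbidden (ΔS, ΔL, ΔJ).
(c)–(e): forbidden (parity, ΔS, ΔL, ΔJ).
(d)–(e): allowed.
Allowed pairs: 3 of 10.

3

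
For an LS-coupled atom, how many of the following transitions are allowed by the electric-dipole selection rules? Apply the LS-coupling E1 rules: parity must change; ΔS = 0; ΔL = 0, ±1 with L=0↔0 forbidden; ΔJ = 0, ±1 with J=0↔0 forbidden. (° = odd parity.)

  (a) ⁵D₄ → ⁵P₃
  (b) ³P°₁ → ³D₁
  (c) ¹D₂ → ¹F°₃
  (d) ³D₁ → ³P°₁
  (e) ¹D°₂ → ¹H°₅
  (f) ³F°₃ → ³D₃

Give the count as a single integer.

4

(a) forbidden (parity fails)
(b) allowed
(c) allowed
(d) allowed
(e) forbidden (parity, ΔL, ΔJ fail)
(f) allowed
Total allowed: 4 of 6.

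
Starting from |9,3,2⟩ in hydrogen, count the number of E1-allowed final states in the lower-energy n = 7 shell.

E1 requires Δl = ±1, so l_f ∈ {2, 4}; with 0 ≤ l_f ≤ n_f−1 = 6, the allowed l_f values are {2, 4}.
For l_f = 2: m_f ∈ {m_i−1, m_i, m_i+1} ∩ [−2, 2] = {1, 2} → 2 states.
For l_f = 4: m_f ∈ {m_i−1, m_i, m_i+1} ∩ [−4, 4] = {1, 2, 3} → 3 states.
Total: 5.

5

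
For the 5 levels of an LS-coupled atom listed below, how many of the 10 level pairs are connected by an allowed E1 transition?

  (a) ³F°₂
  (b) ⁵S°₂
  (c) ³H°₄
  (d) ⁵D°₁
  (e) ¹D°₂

0

(a)–(b): forbidden (parity, ΔS, ΔL).
(a)–(c): forbidden (parity, ΔL, ΔJ).
(a)–(d): forbidden (parity, ΔS).
(a)–(e): forbidden (parity, ΔS).
(b)–(c): forbidden (parity, ΔS, ΔL, ΔJ).
(b)–(d): forbidden (parity, ΔL).
(b)–(e): forbidden (parity, ΔS, ΔL).
(c)–(d): forbidden (parity, ΔS, ΔL, ΔJ).
(c)–(e): forbidden (parity, ΔS, ΔL, ΔJ).
(d)–(e): forbidden (parity, ΔS).
Allowed pairs: 0 of 10.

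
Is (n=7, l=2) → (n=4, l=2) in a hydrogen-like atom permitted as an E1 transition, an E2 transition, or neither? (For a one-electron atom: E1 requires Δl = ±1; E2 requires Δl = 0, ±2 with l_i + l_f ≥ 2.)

Δl = 2 − 2 = +0; l_i + l_f = 4.
E1 (Δl = ±1): not satisfied.
E2 (Δl = 0,±2, l_i+l_f ≥ 2): satisfied.

E2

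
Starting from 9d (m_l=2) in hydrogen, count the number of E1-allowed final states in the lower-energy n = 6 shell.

4

E1 requires Δl = ±1, so l_f ∈ {1, 3}; with 0 ≤ l_f ≤ n_f−1 = 5, the allowed l_f values are {1, 3}.
For l_f = 1: m_f ∈ {m_i−1, m_i, m_i+1} ∩ [−1, 1] = {1} → 1 state.
For l_f = 3: m_f ∈ {m_i−1, m_i, m_i+1} ∩ [−3, 3] = {1, 2, 3} → 3 states.
Total: 4.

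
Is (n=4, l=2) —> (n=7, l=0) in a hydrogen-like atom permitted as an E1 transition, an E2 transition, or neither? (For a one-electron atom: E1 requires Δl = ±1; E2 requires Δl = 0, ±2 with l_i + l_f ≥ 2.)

Δl = 0 − 2 = -2; l_i + l_f = 2.
E1 (Δl = ±1): not satisfied.
E2 (Δl = 0,±2, l_i+l_f ≥ 2): satisfied.

E2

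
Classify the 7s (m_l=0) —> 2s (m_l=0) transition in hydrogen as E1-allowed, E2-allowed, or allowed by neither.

neither

Δl = 0 − 0 = +0; l_i + l_f = 0.
Δm_l = +0.
E1 (Δl = ±1, |Δm_l| ≤ 1): not satisfied.
E2 (Δl = 0,±2, l_i+l_f ≥ 2, |Δm_l| ≤ 2): not satisfied.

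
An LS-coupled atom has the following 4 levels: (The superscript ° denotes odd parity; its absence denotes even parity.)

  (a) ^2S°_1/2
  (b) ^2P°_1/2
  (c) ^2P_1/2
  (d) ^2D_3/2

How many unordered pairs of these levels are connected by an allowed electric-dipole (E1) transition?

(a)–(b): forbidden (parity).
(a)–(c): allowed.
(a)–(d): forbidden (ΔL).
(b)–(c): allowed.
(b)–(d): allowed.
(c)–(d): forbidden (parity).
Allowed pairs: 3 of 6.

3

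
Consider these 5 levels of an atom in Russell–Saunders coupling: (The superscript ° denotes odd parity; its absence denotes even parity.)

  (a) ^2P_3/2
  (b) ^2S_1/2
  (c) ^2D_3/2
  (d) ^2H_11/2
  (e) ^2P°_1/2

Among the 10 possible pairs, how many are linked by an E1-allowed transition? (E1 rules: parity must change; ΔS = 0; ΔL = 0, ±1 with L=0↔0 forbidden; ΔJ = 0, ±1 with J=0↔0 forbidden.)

3

(a)–(b): forbidden (parity).
(a)–(c): forbidden (parity).
(a)–(d): forbidden (parity, ΔL, ΔJ).
(a)–(e): allowed.
(b)–(c): forbidden (parity, ΔL).
(b)–(d): forbidden (parity, ΔL, ΔJ).
(b)–(e): allowed.
(c)–(d): forbidden (parity, ΔL, ΔJ).
(c)–(e): allowed.
(d)–(e): forbidden (ΔL, ΔJ).
Allowed pairs: 3 of 10.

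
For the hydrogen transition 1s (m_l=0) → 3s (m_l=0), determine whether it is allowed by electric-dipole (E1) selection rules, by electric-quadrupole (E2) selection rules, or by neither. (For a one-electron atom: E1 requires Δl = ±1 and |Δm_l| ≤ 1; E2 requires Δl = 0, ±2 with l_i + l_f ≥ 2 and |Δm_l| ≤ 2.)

neither

Δl = 0 − 0 = +0; l_i + l_f = 0.
Δm_l = +0.
E1 (Δl = ±1, |Δm_l| ≤ 1): not satisfied.
E2 (Δl = 0,±2, l_i+l_f ≥ 2, |Δm_l| ≤ 2): not satisfied.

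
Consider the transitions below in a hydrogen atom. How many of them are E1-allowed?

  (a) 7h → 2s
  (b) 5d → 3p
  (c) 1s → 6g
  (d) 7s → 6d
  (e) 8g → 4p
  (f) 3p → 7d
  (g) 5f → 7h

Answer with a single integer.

2

(a) forbidden — Δl = -5 (E1 requires Δl = ±1)
(b) allowed
(c) forbidden — Δl = +4 (E1 requires Δl = ±1)
(d) forbidden — Δl = +2 (E1 requires Δl = ±1)
(e) forbidden — Δl = -3 (E1 requires Δl = ±1)
(f) allowed
(g) forbidden — Δl = +2 (E1 requires Δl = ±1)
Total allowed: 2 of 7.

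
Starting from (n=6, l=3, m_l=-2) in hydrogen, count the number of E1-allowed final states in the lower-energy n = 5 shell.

5

E1 requires Δl = ±1, so l_f ∈ {2, 4}; with 0 ≤ l_f ≤ n_f−1 = 4, the allowed l_f values are {2, 4}.
For l_f = 2: m_f ∈ {m_i−1, m_i, m_i+1} ∩ [−2, 2] = {-2, -1} → 2 states.
For l_f = 4: m_f ∈ {m_i−1, m_i, m_i+1} ∩ [−4, 4] = {-3, -2, -1} → 3 states.
Total: 5.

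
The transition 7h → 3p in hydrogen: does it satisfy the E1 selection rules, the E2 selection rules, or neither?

neither

Δl = 1 − 5 = -4; l_i + l_f = 6.
E1 (Δl = ±1): not satisfied.
E2 (Δl = 0,±2, l_i+l_f ≥ 2): not satisfied.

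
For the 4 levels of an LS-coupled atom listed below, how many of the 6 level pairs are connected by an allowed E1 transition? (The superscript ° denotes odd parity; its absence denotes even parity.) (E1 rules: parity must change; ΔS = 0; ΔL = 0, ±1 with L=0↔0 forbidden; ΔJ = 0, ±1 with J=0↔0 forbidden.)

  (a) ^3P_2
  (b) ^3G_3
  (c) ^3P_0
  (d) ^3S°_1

(a)–(b): forbidden (parity, ΔL).
(a)–(c): forbidden (parity, ΔJ).
(a)–(d): allowed.
(b)–(c): forbidden (parity, ΔL, ΔJ).
(b)–(d): forbidden (ΔL, ΔJ).
(c)–(d): allowed.
Allowed pairs: 2 of 6.

2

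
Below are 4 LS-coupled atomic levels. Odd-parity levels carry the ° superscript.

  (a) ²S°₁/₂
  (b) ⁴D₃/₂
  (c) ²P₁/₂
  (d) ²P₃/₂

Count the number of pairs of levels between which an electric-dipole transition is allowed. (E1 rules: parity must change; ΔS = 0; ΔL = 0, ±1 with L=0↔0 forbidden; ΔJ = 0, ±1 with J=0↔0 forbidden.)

2

(a)–(b): forbidden (ΔS, ΔL).
(a)–(c): allowed.
(a)–(d): allowed.
(b)–(c): forbidden (parity, ΔS).
(b)–(d): forbidden (parity, ΔS).
(c)–(d): forbidden (parity).
Allowed pairs: 2 of 6.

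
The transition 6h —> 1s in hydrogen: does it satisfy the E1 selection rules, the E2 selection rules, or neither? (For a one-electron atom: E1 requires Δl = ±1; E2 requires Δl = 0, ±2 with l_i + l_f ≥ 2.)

Δl = 0 − 5 = -5; l_i + l_f = 5.
E1 (Δl = ±1): not satisfied.
E2 (Δl = 0,±2, l_i+l_f ≥ 2): not satisfied.

neither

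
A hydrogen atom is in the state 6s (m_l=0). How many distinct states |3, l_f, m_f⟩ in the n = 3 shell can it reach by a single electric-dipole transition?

E1 requires Δl = ±1, so l_f ∈ {-1, 1}; with 0 ≤ l_f ≤ n_f−1 = 2, the allowed l_f values are {1}.
For l_f = 1: m_f ∈ {m_i−1, m_i, m_i+1} ∩ [−1, 1] = {-1, 0, 1} → 3 states.
Total: 3.

3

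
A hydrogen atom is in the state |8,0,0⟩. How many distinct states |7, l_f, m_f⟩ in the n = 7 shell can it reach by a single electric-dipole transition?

E1 requires Δl = ±1, so l_f ∈ {-1, 1}; with 0 ≤ l_f ≤ n_f−1 = 6, the allowed l_f values are {1}.
For l_f = 1: m_f ∈ {m_i−1, m_i, m_i+1} ∩ [−1, 1] = {-1, 0, 1} → 3 states.
Total: 3.

3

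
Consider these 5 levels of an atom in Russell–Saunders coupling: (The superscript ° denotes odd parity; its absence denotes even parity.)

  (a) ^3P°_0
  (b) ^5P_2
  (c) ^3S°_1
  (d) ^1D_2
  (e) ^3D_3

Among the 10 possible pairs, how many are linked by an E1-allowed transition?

0

(a)–(b): forbidden (ΔS, ΔJ).
(a)–(c): forbidden (parity).
(a)–(d): forbidden (ΔS, ΔJ).
(a)–(e): forbidden (ΔJ).
(b)–(c): forbidden (ΔS).
(b)–(d): forbidden (parity, ΔS).
(b)–(e): forbidden (parity, ΔS).
(c)–(d): forbidden (ΔS, ΔL).
(c)–(e): forbidden (ΔL, ΔJ).
(d)–(e): forbidden (parity, ΔS).
Allowed pairs: 0 of 10.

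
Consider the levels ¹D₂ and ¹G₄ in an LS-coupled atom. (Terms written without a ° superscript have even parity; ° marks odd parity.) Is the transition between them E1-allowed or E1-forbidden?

forbidden

Parity must change: even → even — fails.
ΔS = 0: S: 0 → 0 — ok.
ΔL = 0, ±1 (not L=0↔0): L: 2 → 4, ΔL = +2 — fails.
ΔJ = 0, ±1 (not J=0↔0): J: 2 → 4, ΔJ = +2 — fails.
Rule(s) violated: parity, ΔL, ΔJ.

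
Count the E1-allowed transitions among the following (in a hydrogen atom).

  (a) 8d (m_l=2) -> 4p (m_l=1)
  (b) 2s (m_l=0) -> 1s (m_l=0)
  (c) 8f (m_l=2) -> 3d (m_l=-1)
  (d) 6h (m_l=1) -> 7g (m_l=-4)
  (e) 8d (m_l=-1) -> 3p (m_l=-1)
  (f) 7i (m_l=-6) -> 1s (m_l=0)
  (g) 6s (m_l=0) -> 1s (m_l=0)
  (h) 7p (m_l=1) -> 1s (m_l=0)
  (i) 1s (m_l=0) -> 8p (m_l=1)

4

(a) allowed
(b) forbidden — Δl = +0 (E1 requires Δl = ±1)
(c) forbidden — Δm_l = -3 (E1 requires Δm_l = 0, ±1)
(d) forbidden — Δm_l = -5 (E1 requires Δm_l = 0, ±1)
(e) allowed
(f) forbidden — Δl = -6 (E1 requires Δl = ±1); Δm_l = +6 (E1 requires Δm_l = 0, ±1)
(g) forbidden — Δl = +0 (E1 requires Δl = ±1)
(h) allowed
(i) allowed
Total allowed: 4 of 9.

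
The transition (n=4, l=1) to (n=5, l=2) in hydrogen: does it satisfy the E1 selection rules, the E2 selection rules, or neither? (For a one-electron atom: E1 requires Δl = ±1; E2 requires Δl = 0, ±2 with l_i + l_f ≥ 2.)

E1

Δl = 2 − 1 = +1; l_i + l_f = 3.
E1 (Δl = ±1): satisfied.
E2 (Δl = 0,±2, l_i+l_f ≥ 2): not satisfied.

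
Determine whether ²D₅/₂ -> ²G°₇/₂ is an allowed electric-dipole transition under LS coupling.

Reading off the term symbols: S 1/2→1/2, L 2→4, J 5/2→7/2, parity even→odd.
Parity must change: even → odd — ok.
ΔS = 0: S: 1/2 → 1/2 — ok.
ΔL = 0, ±1 (not L=0↔0): L: 2 → 4, ΔL = +2 — fails.
ΔJ = 0, ±1 (not J=0↔0): J: 5/2 → 7/2, ΔJ = +1 — ok.
Rule(s) violated: ΔL.

forbidden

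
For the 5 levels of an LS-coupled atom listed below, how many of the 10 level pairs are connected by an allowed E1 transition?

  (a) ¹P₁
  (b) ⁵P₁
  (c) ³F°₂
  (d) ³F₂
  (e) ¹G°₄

(a)–(b): forbidden (parity, ΔS).
(a)–(c): forbidden (ΔS, ΔL).
(a)–(d): forbidden (parity, ΔS, ΔL).
(a)–(e): forbidden (ΔL, ΔJ).
(b)–(c): forbidden (ΔS, ΔL).
(b)–(d): forbidden (parity, ΔS, ΔL).
(b)–(e): forbidden (ΔS, ΔL, ΔJ).
(c)–(d): allowed.
(c)–(e): forbidden (parity, ΔS, ΔJ).
(d)–(e): forbidden (ΔS, ΔJ).
Allowed pairs: 1 of 10.

1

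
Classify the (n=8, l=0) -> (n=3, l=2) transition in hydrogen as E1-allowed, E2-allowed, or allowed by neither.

Δl = 2 − 0 = +2; l_i + l_f = 2.
E1 (Δl = ±1): not satisfied.
E2 (Δl = 0,±2, l_i+l_f ≥ 2): satisfied.

E2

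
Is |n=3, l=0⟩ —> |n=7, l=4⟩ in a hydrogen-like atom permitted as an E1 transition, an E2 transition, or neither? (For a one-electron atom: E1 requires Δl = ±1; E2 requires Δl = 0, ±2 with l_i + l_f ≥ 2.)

Δl = 4 − 0 = +4; l_i + l_f = 4.
E1 (Δl = ±1): not satisfied.
E2 (Δl = 0,±2, l_i+l_f ≥ 2): not satisfied.

neither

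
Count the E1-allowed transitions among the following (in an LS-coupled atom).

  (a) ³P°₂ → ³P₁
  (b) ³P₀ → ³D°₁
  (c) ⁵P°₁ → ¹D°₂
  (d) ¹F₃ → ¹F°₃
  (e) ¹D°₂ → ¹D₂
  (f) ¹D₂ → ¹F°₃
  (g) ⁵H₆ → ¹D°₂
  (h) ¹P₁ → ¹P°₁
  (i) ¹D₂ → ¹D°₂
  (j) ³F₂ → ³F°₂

8

(a) allowed
(b) allowed
(c) forbidden (parity, ΔS fail)
(d) allowed
(e) allowed
(f) allowed
(g) forbidden (ΔS, ΔL, ΔJ fail)
(h) allowed
(i) allowed
(j) allowed
Total allowed: 8 of 10.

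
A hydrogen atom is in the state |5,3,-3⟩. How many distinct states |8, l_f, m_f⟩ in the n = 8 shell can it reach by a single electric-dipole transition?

4

E1 requires Δl = ±1, so l_f ∈ {2, 4}; with 0 ≤ l_f ≤ n_f−1 = 7, the allowed l_f values are {2, 4}.
For l_f = 2: m_f ∈ {m_i−1, m_i, m_i+1} ∩ [−2, 2] = {-2} → 1 state.
For l_f = 4: m_f ∈ {m_i−1, m_i, m_i+1} ∩ [−4, 4] = {-4, -3, -2} → 3 states.
Total: 4.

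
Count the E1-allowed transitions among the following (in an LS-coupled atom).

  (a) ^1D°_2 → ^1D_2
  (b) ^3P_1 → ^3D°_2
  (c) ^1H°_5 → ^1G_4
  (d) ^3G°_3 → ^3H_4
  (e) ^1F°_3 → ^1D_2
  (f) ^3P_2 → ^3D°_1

(a) allowed
(b) allowed
(c) allowed
(d) allowed
(e) allowed
(f) allowed
Total allowed: 6 of 6.

6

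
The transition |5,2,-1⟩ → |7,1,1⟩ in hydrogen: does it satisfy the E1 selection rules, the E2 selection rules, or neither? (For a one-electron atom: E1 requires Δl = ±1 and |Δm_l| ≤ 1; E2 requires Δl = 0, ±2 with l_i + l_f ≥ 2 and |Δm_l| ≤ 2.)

Δl = 1 − 2 = -1; l_i + l_f = 3.
Δm_l = +2.
E1 (Δl = ±1, |Δm_l| ≤ 1): not satisfied.
E2 (Δl = 0,±2, l_i+l_f ≥ 2, |Δm_l| ≤ 2): not satisfied.

neither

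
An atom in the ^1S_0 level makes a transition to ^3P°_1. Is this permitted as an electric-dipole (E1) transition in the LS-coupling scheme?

forbidden

ΔJ = 0, ±1 (not J=0↔0): J: 0 → 1, ΔJ = +1 — ok.
ΔL = 0, ±1 (not L=0↔0): L: 0 → 1, ΔL = +1 — ok.
Parity must change: even → odd — ok.
ΔS = 0: S: 0 → 1 — fails.
Rule(s) violated: ΔS.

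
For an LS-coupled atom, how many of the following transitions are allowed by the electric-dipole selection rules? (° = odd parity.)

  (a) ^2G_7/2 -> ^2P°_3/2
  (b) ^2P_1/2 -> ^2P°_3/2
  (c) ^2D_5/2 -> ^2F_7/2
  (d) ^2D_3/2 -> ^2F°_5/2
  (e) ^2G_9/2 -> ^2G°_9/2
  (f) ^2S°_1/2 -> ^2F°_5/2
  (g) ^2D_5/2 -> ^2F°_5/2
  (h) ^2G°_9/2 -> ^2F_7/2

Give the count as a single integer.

5

(a) forbidden (ΔL, ΔJ fail)
(b) allowed
(c) forbidden (parity fails)
(d) allowed
(e) allowed
(f) forbidden (parity, ΔL, ΔJ fail)
(g) allowed
(h) allowed
Total allowed: 5 of 8.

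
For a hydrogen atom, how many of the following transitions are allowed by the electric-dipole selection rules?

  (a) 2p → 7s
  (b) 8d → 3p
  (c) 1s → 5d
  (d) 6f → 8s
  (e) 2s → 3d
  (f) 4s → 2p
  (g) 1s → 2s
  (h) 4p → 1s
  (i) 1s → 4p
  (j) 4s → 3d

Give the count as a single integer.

5

(a) allowed
(b) allowed
(c) forbidden — Δl = +2 (E1 requires Δl = ±1)
(d) forbidden — Δl = -3 (E1 requires Δl = ±1)
(e) forbidden — Δl = +2 (E1 requires Δl = ±1)
(f) allowed
(g) forbidden — Δl = +0 (E1 requires Δl = ±1)
(h) allowed
(i) allowed
(j) forbidden — Δl = +2 (E1 requires Δl = ±1)
Total allowed: 5 of 10.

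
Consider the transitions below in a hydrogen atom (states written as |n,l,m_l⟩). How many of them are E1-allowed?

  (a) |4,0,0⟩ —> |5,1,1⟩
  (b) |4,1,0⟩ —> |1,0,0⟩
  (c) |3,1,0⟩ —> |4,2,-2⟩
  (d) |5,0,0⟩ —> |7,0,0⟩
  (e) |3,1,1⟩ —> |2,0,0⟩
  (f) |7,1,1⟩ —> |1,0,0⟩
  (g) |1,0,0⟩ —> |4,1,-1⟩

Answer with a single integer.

5

(a) allowed
(b) allowed
(c) forbidden — Δm_l = -2 (E1 requires Δm_l = 0, ±1)
(d) forbidden — Δl = +0 (E1 requires Δl = ±1)
(e) allowed
(f) allowed
(g) allowed
Total allowed: 5 of 7.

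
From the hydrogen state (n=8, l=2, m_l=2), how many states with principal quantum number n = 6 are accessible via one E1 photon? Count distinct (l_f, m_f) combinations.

E1 requires Δl = ±1, so l_f ∈ {1, 3}; with 0 ≤ l_f ≤ n_f−1 = 5, the allowed l_f values are {1, 3}.
For l_f = 1: m_f ∈ {m_i−1, m_i, m_i+1} ∩ [−1, 1] = {1} → 1 state.
For l_f = 3: m_f ∈ {m_i−1, m_i, m_i+1} ∩ [−3, 3] = {1, 2, 3} → 3 states.
Total: 4.

4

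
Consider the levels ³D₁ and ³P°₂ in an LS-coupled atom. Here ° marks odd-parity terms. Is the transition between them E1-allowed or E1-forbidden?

allowed

Initial level: S=1, L=2, J=1, parity even. Final level: S=1, L=1, J=2, parity odd.
Parity must change: even → odd — satisfied.
ΔS = 0: S: 1 → 1 — satisfied.
ΔL = 0, ±1 (not L=0↔0): L: 2 → 1, ΔL = -1 — satisfied.
ΔJ = 0, ±1 (not J=0↔0): J: 1 → 2, ΔJ = +1 — satisfied.
All four E1 rules are satisfied.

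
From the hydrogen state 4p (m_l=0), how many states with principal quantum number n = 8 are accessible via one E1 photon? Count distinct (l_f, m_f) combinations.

4

E1 requires Δl = ±1, so l_f ∈ {0, 2}; with 0 ≤ l_f ≤ n_f−1 = 7, the allowed l_f values are {0, 2}.
For l_f = 0: m_f ∈ {m_i−1, m_i, m_i+1} ∩ [−0, 0] = {0} → 1 state.
For l_f = 2: m_f ∈ {m_i−1, m_i, m_i+1} ∩ [−2, 2] = {-1, 0, 1} → 3 states.
Total: 4.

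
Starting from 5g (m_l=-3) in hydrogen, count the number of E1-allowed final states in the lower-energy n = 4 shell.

2

E1 requires Δl = ±1, so l_f ∈ {3, 5}; with 0 ≤ l_f ≤ n_f−1 = 3, the allowed l_f values are {3}.
For l_f = 3: m_f ∈ {m_i−1, m_i, m_i+1} ∩ [−3, 3] = {-3, -2} → 2 states.
Total: 2.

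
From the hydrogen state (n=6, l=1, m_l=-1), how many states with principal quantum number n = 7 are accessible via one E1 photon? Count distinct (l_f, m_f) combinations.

4

E1 requires Δl = ±1, so l_f ∈ {0, 2}; with 0 ≤ l_f ≤ n_f−1 = 6, the allowed l_f values are {0, 2}.
For l_f = 0: m_f ∈ {m_i−1, m_i, m_i+1} ∩ [−0, 0] = {0} → 1 state.
For l_f = 2: m_f ∈ {m_i−1, m_i, m_i+1} ∩ [−2, 2] = {-2, -1, 0} → 3 states.
Total: 4.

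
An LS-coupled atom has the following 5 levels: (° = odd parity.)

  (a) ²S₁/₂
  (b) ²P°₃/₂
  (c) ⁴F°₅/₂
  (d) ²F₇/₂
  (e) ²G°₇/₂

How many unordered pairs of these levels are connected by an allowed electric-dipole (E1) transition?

(a)–(b): allowed.
(a)–(c): forbidden (ΔS, ΔL, ΔJ).
(a)–(d): forbidden (parity, ΔL, ΔJ).
(a)–(e): forbidden (ΔL, ΔJ).
(b)–(c): forbidden (parity, ΔS, ΔL).
(b)–(d): forbidden (ΔL, ΔJ).
(b)–(e): forbidden (parity, ΔL, ΔJ).
(c)–(d): forbidden (ΔS).
(c)–(e): forbidden (parity, ΔS).
(d)–(e): allowed.
Allowed pairs: 2 of 10.

2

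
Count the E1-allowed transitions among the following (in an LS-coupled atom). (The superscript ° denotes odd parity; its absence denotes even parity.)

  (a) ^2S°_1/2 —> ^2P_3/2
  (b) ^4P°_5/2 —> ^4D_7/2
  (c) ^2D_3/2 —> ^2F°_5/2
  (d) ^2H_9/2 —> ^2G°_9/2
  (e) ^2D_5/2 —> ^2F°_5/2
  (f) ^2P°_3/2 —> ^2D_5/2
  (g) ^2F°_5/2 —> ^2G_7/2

(a) allowed
(b) allowed
(c) allowed
(d) allowed
(e) allowed
(f) allowed
(g) allowed
Total allowed: 7 of 7.

7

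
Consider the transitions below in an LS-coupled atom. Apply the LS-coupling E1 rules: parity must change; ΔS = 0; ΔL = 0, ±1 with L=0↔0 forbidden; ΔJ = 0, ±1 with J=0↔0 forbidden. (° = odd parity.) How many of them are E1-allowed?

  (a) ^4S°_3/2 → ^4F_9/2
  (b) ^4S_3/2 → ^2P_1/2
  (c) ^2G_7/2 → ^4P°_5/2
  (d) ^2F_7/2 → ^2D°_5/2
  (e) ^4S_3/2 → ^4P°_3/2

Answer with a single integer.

(a) forbidden (ΔL, ΔJ fail)
(b) forbidden (parity, ΔS fail)
(c) forbidden (ΔS, ΔL fail)
(d) allowed
(e) allowed
Total allowed: 2 of 5.

2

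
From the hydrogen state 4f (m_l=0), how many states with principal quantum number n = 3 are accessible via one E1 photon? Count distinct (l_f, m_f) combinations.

E1 requires Δl = ±1, so l_f ∈ {2, 4}; with 0 ≤ l_f ≤ n_f−1 = 2, the allowed l_f values are {2}.
For l_f = 2: m_f ∈ {m_i−1, m_i, m_i+1} ∩ [−2, 2] = {-1, 0, 1} → 3 states.
Total: 3.

3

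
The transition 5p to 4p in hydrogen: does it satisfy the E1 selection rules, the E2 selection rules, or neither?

Δl = 1 − 1 = +0; l_i + l_f = 2.
E1 (Δl = ±1): not satisfied.
E2 (Δl = 0,±2, l_i+l_f ≥ 2): satisfied.

E2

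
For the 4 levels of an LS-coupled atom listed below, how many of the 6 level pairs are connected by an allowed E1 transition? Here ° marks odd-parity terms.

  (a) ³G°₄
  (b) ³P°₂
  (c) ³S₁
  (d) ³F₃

2

(a)–(b): forbidden (parity, ΔL, ΔJ).
(a)–(c): forbidden (ΔL, ΔJ).
(a)–(d): allowed.
(b)–(c): allowed.
(b)–(d): forbidden (ΔL).
(c)–(d): forbidden (parity, ΔL, ΔJ).
Allowed pairs: 2 of 6.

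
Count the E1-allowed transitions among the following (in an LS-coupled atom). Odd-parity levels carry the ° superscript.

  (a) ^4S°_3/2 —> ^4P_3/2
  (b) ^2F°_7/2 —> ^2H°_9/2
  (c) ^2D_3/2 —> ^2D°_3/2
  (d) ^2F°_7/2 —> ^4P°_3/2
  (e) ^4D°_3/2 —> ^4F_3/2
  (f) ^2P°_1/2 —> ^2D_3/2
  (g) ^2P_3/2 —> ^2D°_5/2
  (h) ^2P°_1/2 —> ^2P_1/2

6

(a) allowed
(b) forbidden (parity, ΔL fail)
(c) allowed
(d) forbidden (parity, ΔS, ΔL, ΔJ fail)
(e) allowed
(f) allowed
(g) allowed
(h) allowed
Total allowed: 6 of 8.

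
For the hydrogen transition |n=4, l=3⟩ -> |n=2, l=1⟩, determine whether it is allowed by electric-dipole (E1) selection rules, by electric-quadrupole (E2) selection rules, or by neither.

Δl = 1 − 3 = -2; l_i + l_f = 4.
E1 (Δl = ±1): not satisfied.
E2 (Δl = 0,±2, l_i+l_f ≥ 2): satisfied.

E2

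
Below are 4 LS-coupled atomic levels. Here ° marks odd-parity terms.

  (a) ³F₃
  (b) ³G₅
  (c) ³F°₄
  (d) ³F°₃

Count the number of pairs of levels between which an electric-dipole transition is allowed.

(a)–(b): forbidden (parity, ΔJ).
(a)–(c): allowed.
(a)–(d): allowed.
(b)–(c): allowed.
(b)–(d): forbidden (ΔJ).
(c)–(d): forbidden (parity).
Allowed pairs: 3 of 6.

3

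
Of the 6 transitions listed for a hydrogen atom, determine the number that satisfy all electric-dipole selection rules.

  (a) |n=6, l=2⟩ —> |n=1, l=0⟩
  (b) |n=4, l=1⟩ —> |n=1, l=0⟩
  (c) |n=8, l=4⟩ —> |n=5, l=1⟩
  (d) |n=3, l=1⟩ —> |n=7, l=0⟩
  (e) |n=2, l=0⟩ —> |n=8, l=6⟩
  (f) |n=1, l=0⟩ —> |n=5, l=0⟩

2

(a) forbidden — Δl = -2 (E1 requires Δl = ±1)
(b) allowed
(c) forbidden — Δl = -3 (E1 requires Δl = ±1)
(d) allowed
(e) forbidden — Δl = +6 (E1 requires Δl = ±1)
(f) forbidden — Δl = +0 (E1 requires Δl = ±1)
Total allowed: 2 of 6.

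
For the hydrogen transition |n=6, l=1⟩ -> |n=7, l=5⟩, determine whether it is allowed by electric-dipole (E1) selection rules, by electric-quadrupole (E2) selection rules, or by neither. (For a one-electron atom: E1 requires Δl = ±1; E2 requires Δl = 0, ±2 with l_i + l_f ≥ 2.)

neither

Δl = 5 − 1 = +4; l_i + l_f = 6.
E1 (Δl = ±1): not satisfied.
E2 (Δl = 0,±2, l_i+l_f ≥ 2): not satisfied.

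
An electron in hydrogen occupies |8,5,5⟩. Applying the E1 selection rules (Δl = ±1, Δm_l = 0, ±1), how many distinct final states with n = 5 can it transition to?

E1 requires Δl = ±1, so l_f ∈ {4, 6}; with 0 ≤ l_f ≤ n_f−1 = 4, the allowed l_f values are {4}.
For l_f = 4: m_f ∈ {m_i−1, m_i, m_i+1} ∩ [−4, 4] = {4} → 1 state.
Total: 1.

1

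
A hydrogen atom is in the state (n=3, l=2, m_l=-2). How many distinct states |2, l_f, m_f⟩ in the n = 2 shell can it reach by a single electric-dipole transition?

E1 requires Δl = ±1, so l_f ∈ {1, 3}; with 0 ≤ l_f ≤ n_f−1 = 1, the allowed l_f values are {1}.
For l_f = 1: m_f ∈ {m_i−1, m_i, m_i+1} ∩ [−1, 1] = {-1} → 1 state.
Total: 1.

1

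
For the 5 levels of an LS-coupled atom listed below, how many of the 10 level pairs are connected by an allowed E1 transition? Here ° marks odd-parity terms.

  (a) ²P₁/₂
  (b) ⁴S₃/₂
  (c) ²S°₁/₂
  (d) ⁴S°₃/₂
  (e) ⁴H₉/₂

1

(a)–(b): forbidden (parity, ΔS).
(a)–(c): allowed.
(a)–(d): forbidden (ΔS).
(a)–(e): forbidden (parity, ΔS, ΔL, ΔJ).
(b)–(c): forbidden (ΔS, ΔL).
(b)–(d): forbidden (ΔL).
(b)–(e): forbidden (parity, ΔL, ΔJ).
(c)–(d): forbidden (parity, ΔS, ΔL).
(c)–(e): forbidden (ΔS, ΔL, ΔJ).
(d)–(e): forbidden (ΔL, ΔJ).
Allowed pairs: 1 of 10.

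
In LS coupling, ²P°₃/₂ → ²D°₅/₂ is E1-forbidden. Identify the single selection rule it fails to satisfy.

Reading off the term symbols: S 1/2→1/2, L 1→2, J 3/2→5/2, parity odd→odd.
ΔJ = 0, ±1 (not J=0↔0): J: 3/2 → 5/2, ΔJ = +1 — passes.
ΔL = 0, ±1 (not L=0↔0): L: 1 → 2, ΔL = +1 — passes.
ΔS = 0: S: 1/2 → 1/2 — passes.
Parity must change: odd → odd — fails.

parity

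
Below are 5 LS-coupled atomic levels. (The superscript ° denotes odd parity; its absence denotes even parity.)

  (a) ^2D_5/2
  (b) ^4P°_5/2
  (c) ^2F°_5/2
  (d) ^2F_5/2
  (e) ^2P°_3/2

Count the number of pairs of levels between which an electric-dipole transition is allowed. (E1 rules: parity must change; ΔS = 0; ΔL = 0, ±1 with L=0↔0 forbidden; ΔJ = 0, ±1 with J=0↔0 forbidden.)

(a)–(b): forbidden (ΔS).
(a)–(c): allowed.
(a)–(d): forbidden (parity).
(a)–(e): allowed.
(b)–(c): forbidden (parity, ΔS, ΔL).
(b)–(d): forbidden (ΔS, ΔL).
(b)–(e): forbidden (parity, ΔS).
(c)–(d): allowed.
(c)–(e): forbidden (parity, ΔL).
(d)–(e): forbidden (ΔL).
Allowed pairs: 3 of 10.

3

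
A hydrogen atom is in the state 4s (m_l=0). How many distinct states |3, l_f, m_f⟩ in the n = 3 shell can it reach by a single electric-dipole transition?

E1 requires Δl = ±1, so l_f ∈ {-1, 1}; with 0 ≤ l_f ≤ n_f−1 = 2, the allowed l_f values are {1}.
For l_f = 1: m_f ∈ {m_i−1, m_i, m_i+1} ∩ [−1, 1] = {-1, 0, 1} → 3 states.
Total: 3.

3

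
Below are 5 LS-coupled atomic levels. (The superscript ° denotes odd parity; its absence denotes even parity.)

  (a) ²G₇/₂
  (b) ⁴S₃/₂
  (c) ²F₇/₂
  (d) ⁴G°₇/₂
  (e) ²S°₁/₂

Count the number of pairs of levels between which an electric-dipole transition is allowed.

(a)–(b): forbidden (parity, ΔS, ΔL, ΔJ).
(a)–(c): forbidden (parity).
(a)–(d): forbidden (ΔS).
(a)–(e): forbidden (ΔL, ΔJ).
(b)–(c): forbidden (parity, ΔS, ΔL, ΔJ).
(b)–(d): forbidden (ΔL, ΔJ).
(b)–(e): forbidden (ΔS, ΔL).
(c)–(d): forbidden (ΔS).
(c)–(e): forbidden (ΔL, ΔJ).
(d)–(e): forbidden (parity, ΔS, ΔL, ΔJ).
Allowed pairs: 0 of 10.

0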